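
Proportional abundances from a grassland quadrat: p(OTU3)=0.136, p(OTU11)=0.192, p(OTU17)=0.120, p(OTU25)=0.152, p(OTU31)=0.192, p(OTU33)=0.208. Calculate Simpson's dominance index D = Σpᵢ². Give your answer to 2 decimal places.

0.17

D = 0.136² + 0.192² + 0.12² + 0.152² + 0.192² + 0.208² = 0.0185 + 0.0369 + 0.0144 + 0.0231 + 0.0369 + 0.0433 = 0.1730 (working shown to 4 dp, full precision carried).
To 2 decimal places, D = 0.17.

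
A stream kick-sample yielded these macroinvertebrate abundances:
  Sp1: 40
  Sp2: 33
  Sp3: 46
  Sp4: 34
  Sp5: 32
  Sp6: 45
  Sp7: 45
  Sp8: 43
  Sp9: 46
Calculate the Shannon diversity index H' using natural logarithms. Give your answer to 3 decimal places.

Total N = 40+33+46+34+32+45+45+43+46 = 364, so the proportions are 0.10989, 0.09066, 0.12637, 0.09341, 0.08791, 0.12363, 0.12363, 0.11813, 0.12637 (working shown to 5 dp, full precision carried).
Each pᵢ ln pᵢ term: 0.10989×(-2.20827)=-0.24267, 0.09066×(-2.40065)=-0.21764, 0.12637×(-2.06851)=-0.26141, 0.09341×(-2.37079)=-0.22145, 0.08791×(-2.43142)=-0.21375, 0.12363×(-2.09049)=-0.25844, 0.12363×(-2.09049)=-0.25844, 0.11813×(-2.13595)=-0.25232, 0.12637×(-2.06851)=-0.26141.
Sum = -2.18752, so H' = 2.188.

2.188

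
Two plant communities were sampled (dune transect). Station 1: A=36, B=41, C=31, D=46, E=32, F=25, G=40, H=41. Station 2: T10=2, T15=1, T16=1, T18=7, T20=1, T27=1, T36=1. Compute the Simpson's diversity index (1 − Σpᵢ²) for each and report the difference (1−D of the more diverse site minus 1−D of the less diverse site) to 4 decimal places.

0.1671

Station 1: N=292, proportions 0.123288, 0.140411, 0.106164, 0.157534, 0.109589, 0.085616, 0.136986, 0.140411, giving 1−D = 0.871177 (working shown to 6 dp, full precision carried).
Station 2: N=14, proportions 0.142857, 0.071429, 0.071429, 0.5, 0.071429, 0.071429, 0.071429, giving 1−D = 0.704082.
Difference = |0.871177 − 0.704082| = 0.167095, i.e. 0.1671 to 4 decimal places.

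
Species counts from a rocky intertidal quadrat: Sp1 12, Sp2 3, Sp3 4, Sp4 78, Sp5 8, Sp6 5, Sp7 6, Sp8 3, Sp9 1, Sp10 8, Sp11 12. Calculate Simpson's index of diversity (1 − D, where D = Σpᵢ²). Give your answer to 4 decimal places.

0.6635

Total N = 12+3+4+78+8+5+6+3+1+8+12 = 140, so the proportions are 0.085714, 0.021429, 0.028571, 0.557143, 0.057143, 0.035714, 0.042857, 0.021429, 0.007143, 0.057143, 0.085714 (working shown to 6 dp, full precision carried).
D = 0.085714² + 0.021429² + 0.028571² + 0.557143² + 0.057143² + 0.035714² + 0.042857² + 0.021429² + 0.007143² + 0.057143² + 0.085714² = 0.007347 + 0.000459 + 0.000816 + 0.310408 + 0.003265 + 0.001276 + 0.001837 + 0.000459 + 0.000051 + 0.003265 + 0.007347 = 0.336531.
So 1 − D = 0.663469, i.e. 0.6635 to 4 decimal places.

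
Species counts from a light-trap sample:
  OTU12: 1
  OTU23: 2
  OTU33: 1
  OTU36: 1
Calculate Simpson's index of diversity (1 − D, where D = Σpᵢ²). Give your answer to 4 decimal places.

0.7200

Total N = 1+2+1+1 = 5, so the proportions are 0.2, 0.4, 0.2, 0.2 (working shown to 6 dp, full precision carried).
D = 0.2² + 0.4² + 0.2² + 0.2² = 0.040000 + 0.160000 + 0.040000 + 0.040000 = 0.280000.
So 1 − D = 0.720000, i.e. 0.7200 to 4 decimal places.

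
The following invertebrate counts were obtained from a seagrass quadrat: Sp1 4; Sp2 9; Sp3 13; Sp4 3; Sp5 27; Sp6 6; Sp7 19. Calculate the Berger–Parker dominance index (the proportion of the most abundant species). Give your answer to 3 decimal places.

0.333

Total N = 4+9+13+3+27+6+19 = 81, so the proportions are 0.04938, 0.11111, 0.16049, 0.03704, 0.33333, 0.07407, 0.23457 (working shown to 5 dp, full precision carried).
The largest proportion is 0.33333, i.e. d = 0.333 to 3 decimal places.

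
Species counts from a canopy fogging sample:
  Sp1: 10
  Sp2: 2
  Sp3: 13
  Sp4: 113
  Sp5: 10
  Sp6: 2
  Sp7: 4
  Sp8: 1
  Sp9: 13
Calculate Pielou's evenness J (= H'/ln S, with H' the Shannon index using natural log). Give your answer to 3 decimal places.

0.557

Total N = 10+2+13+113+10+2+4+1+13 = 168, so the proportions are 0.05952, 0.0119, 0.07738, 0.67262, 0.05952, 0.0119, 0.02381, 0.00595, 0.07738 (working shown to 5 dp, full precision carried).
H' = −Σ pᵢ ln pᵢ = −((-0.16794) + (-0.05275) + (-0.19802) + (-0.26674) + (-0.16794) + (-0.05275) + (-0.08899) + (-0.03050) + (-0.19802)) = 1.22365.
With S = 9 species, ln S = 2.19722, so J = 1.22365/2.19722 = 0.55691, i.e. 0.557 to 3 decimal places.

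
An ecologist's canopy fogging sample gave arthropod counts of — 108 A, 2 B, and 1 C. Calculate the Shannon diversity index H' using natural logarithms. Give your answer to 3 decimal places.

0.141

Total N = 108+2+1 = 111, so the proportions are 0.97297, 0.01802, 0.00901 (working shown to 5 dp, full precision carried).
Each pᵢ ln pᵢ term: 0.97297×(-0.02740)=-0.02666, 0.01802×(-4.01638)=-0.07237, 0.00901×(-4.70953)=-0.04243.
Sum = -0.14145, so H' = 0.141.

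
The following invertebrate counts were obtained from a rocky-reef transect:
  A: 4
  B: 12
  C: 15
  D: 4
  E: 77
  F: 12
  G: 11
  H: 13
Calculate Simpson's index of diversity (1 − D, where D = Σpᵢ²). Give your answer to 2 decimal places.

Total N = 4+12+15+4+77+12+11+13 = 148, so the proportions are 0.027, 0.0811, 0.1014, 0.027, 0.5203, 0.0811, 0.0743, 0.0878 (working shown to 4 dp, full precision carried).
D = 0.027² + 0.0811² + 0.1014² + 0.027² + 0.5203² + 0.0811² + 0.0743² + 0.0878² = 0.0007 + 0.0066 + 0.0103 + 0.0007 + 0.2707 + 0.0066 + 0.0055 + 0.0077 = 0.3088.
So 1 − D = 0.6912, i.e. 0.69 to 2 decimal places.

0.69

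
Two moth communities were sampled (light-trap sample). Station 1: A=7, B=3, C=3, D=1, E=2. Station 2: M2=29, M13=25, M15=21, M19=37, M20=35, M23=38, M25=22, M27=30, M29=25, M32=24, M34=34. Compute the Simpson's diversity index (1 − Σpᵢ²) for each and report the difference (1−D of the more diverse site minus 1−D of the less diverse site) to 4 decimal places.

Station 1: N=16, proportions 0.4375, 0.1875, 0.1875, 0.0625, 0.125, giving 1−D = 0.718750 (working shown to 6 dp, full precision carried).
Station 2: N=320, proportions 0.090625, 0.078125, 0.065625, 0.115625, 0.109375, 0.11875, 0.06875, 0.09375, 0.078125, 0.075, 0.10625, giving 1−D = 0.905410.
Difference = |0.718750 − 0.905410| = 0.186660, i.e. 0.1867 to 4 decimal places.

0.1867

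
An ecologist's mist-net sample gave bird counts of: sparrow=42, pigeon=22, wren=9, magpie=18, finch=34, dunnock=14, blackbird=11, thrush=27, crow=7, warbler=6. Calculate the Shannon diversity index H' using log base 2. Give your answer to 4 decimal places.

Total N = 42+22+9+18+34+14+11+27+7+6 = 190, so the proportions are 0.2210526, 0.1157895, 0.0473684, 0.0947368, 0.1789474, 0.0736842, 0.0578947, 0.1421053, 0.0368421, 0.0315789 (working shown to 7 dp, full precision carried).
Each pᵢ log₂ pᵢ term: 0.2210526×(-2.1775382)=-0.4813505, 0.1157895×(-3.1104240)=-0.3601544, 0.0473684×(-4.3999306)=-0.2084178, 0.0947368×(-3.3999306)=-0.3220987, 0.1789474×(-2.4823928)=-0.4442177, 0.0736842×(-3.7625007)=-0.2772369, 0.0578947×(-4.1104240)=-0.2379719, 0.1421053×(-2.8149681)=-0.4000218, 0.0368421×(-4.7625007)=-0.1754606, 0.0315789×(-4.9848931)=-0.1574177.
Sum = -3.0643478, so H' = 3.0643.

3.0643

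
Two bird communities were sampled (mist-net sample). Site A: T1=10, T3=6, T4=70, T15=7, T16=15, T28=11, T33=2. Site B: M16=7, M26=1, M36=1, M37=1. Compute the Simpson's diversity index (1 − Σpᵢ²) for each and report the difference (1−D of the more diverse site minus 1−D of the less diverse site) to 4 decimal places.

Site A: N=121, proportions 0.082645, 0.049587, 0.578512, 0.057851, 0.123967, 0.090909, 0.016529, giving 1−D = 0.628782 (working shown to 6 dp, full precision carried).
Site B: N=10, proportions 0.7, 0.1, 0.1, 0.1, giving 1−D = 0.480000.
Difference = |0.628782 − 0.480000| = 0.148782, i.e. 0.1488 to 4 decimal places.

0.1488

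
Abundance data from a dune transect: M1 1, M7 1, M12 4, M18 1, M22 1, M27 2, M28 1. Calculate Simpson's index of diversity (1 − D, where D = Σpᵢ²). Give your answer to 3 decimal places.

0.793

Total N = 1+1+4+1+1+2+1 = 11, so the proportions are 0.09091, 0.09091, 0.36364, 0.09091, 0.09091, 0.18182, 0.09091 (working shown to 5 dp, full precision carried).
D = 0.09091² + 0.09091² + 0.36364² + 0.09091² + 0.09091² + 0.18182² + 0.09091² = 0.00826 + 0.00826 + 0.13223 + 0.00826 + 0.00826 + 0.03306 + 0.00826 = 0.20661.
So 1 − D = 0.79339, i.e. 0.793 to 3 decimal places.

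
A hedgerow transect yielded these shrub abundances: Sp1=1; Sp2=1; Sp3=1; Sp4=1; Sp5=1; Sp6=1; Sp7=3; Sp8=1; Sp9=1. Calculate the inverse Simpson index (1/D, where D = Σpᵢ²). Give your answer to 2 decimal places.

7.12

Total N = 1+1+1+1+1+1+3+1+1 = 11, so the proportions are 0.090909, 0.090909, 0.090909, 0.090909, 0.090909, 0.090909, 0.272727, 0.090909, 0.090909 (working shown to 6 dp, full precision carried).
D = 0.090909² + 0.090909² + 0.090909² + 0.090909² + 0.090909² + 0.090909² + 0.272727² + 0.090909² + 0.090909² = 0.008264 + 0.008264 + 0.008264 + 0.008264 + 0.008264 + 0.008264 + 0.074380 + 0.008264 + 0.008264 = 0.140496.
So 1/D = 7.1176, i.e. 7.12 to 2 decimal places.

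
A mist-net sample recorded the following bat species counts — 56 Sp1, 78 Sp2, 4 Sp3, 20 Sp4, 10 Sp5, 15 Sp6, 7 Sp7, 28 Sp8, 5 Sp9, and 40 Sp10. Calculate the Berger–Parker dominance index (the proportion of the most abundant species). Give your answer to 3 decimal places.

0.297

Total N = 56+78+4+20+10+15+7+28+5+40 = 263, so the proportions are 0.21293, 0.29658, 0.01521, 0.07605, 0.03802, 0.05703, 0.02662, 0.10646, 0.01901, 0.15209 (working shown to 5 dp, full precision carried).
The largest proportion is 0.29658, i.e. d = 0.297 to 3 decimal places.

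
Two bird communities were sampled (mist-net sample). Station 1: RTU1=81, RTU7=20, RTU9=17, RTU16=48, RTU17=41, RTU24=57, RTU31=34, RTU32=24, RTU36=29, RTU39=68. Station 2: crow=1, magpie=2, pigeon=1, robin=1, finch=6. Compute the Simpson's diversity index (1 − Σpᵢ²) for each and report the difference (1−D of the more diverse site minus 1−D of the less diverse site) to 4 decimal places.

0.2319

Station 1: N=419, proportions 0.193317, 0.047733, 0.040573, 0.114558, 0.097852, 0.136038, 0.081146, 0.057279, 0.069212, 0.162291, giving 1−D = 0.876504 (working shown to 6 dp, full precision carried).
Station 2: N=11, proportions 0.090909, 0.181818, 0.090909, 0.090909, 0.545455, giving 1−D = 0.644628.
Difference = |0.876504 − 0.644628| = 0.231876, i.e. 0.2319 to 4 decimal places.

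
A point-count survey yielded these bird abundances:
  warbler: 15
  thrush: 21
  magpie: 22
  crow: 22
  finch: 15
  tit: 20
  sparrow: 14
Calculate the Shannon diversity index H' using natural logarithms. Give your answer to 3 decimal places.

Total N = 15+21+22+22+15+20+14 = 129, so the proportions are 0.11628, 0.16279, 0.17054, 0.17054, 0.11628, 0.15504, 0.10853 (working shown to 5 dp, full precision carried).
Each pᵢ ln pᵢ term: 0.11628×(-2.15176)=-0.25020, 0.16279×(-1.81529)=-0.29551, 0.17054×(-1.76877)=-0.30165, 0.17054×(-1.76877)=-0.30165, 0.11628×(-2.15176)=-0.25020, 0.15504×(-1.86408)=-0.28900, 0.10853×(-2.22076)=-0.24101.
Sum = -1.92924, so H' = 1.929.

1.929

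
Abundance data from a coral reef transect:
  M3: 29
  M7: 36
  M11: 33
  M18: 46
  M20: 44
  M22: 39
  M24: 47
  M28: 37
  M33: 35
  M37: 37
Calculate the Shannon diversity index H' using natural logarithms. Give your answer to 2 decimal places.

2.29

Total N = 29+36+33+46+44+39+47+37+35+37 = 383, so the proportions are 0.0757, 0.094, 0.0862, 0.1201, 0.1149, 0.1018, 0.1227, 0.0966, 0.0914, 0.0966 (working shown to 4 dp, full precision carried).
Each pᵢ ln pᵢ term: 0.0757×(-2.5807)=-0.1954, 0.094×(-2.3645)=-0.2223, 0.0862×(-2.4515)=-0.2112, 0.1201×(-2.1194)=-0.2545, 0.1149×(-2.1638)=-0.2486, 0.1018×(-2.2845)=-0.2326, 0.1227×(-2.0979)=-0.2574, 0.0966×(-2.3371)=-0.2258, 0.0914×(-2.3927)=-0.2187, 0.0966×(-2.3371)=-0.2258.
Sum = -2.2923, so H' = 2.29.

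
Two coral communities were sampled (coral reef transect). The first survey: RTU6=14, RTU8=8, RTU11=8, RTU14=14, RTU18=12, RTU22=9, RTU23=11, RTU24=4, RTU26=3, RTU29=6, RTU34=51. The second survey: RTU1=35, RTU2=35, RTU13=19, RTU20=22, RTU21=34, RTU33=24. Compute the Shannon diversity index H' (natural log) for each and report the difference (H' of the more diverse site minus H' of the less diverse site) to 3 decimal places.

The first survey: N=140, proportions 0.1, 0.057143, 0.057143, 0.1, 0.085714, 0.064286, 0.078571, 0.028571, 0.021429, 0.042857, 0.364286, giving H' = 2.061285 (working shown to 6 dp, full precision carried).
The second survey: N=169, proportions 0.207101, 0.207101, 0.112426, 0.130178, 0.201183, 0.142012, giving H' = 1.763087.
Difference = |2.061285 − 1.763087| = 0.298198, i.e. 0.298 to 3 decimal places.

0.298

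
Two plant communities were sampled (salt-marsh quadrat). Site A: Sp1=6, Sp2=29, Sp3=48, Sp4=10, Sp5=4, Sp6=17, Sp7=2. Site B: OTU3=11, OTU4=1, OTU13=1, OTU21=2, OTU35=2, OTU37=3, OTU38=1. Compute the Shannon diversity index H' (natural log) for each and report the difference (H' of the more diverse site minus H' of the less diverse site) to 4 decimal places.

0.0442

Site A: N=116, proportions 0.05172414, 0.25, 0.4137931, 0.0862069, 0.03448276, 0.14655172, 0.01724138, giving H' = 1.54374766 (working shown to 8 dp, full precision carried).
Site B: N=21, proportions 0.52380952, 0.04761905, 0.04761905, 0.0952381, 0.0952381, 0.14285714, 0.04761905, giving H' = 1.49950941.
Difference = |1.54374766 − 1.49950941| = 0.04423825, i.e. 0.0442 to 4 decimal places.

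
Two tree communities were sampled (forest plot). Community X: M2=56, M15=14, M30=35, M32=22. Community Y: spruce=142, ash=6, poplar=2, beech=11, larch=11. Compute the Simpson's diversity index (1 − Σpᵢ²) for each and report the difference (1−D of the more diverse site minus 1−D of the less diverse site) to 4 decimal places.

Community X: N=127, proportions 0.440945, 0.110236, 0.275591, 0.173228, giving 1−D = 0.687457 (working shown to 6 dp, full precision carried).
Community Y: N=172, proportions 0.825581, 0.034884, 0.011628, 0.063953, 0.063953, giving 1−D = 0.308883.
Difference = |0.687457 − 0.308883| = 0.378574, i.e. 0.3786 to 4 decimal places.

0.3786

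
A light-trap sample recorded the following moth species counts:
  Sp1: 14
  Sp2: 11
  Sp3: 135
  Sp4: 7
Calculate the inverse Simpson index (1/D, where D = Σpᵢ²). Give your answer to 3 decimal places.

1.500

Total N = 14+11+135+7 = 167, so the proportions are 0.083832, 0.065868, 0.808383, 0.041916 (working shown to 6 dp, full precision carried).
D = 0.083832² + 0.065868² + 0.808383² + 0.041916² = 0.007028 + 0.004339 + 0.653483 + 0.001757 = 0.666607.
So 1/D = 1.50013, i.e. 1.500 to 3 decimal places.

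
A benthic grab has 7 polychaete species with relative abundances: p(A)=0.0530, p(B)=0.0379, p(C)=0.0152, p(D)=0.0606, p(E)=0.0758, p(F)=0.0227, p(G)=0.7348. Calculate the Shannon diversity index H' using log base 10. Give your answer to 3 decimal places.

0.443

Each pᵢ log₁₀ pᵢ term (working shown to 5 dp, full precision carried): 0.053×(-1.27572)=-0.06761, 0.0379×(-1.42136)=-0.05387, 0.0152×(-1.81816)=-0.02764, 0.0606×(-1.21753)=-0.07378, 0.0758×(-1.12033)=-0.08492, 0.0227×(-1.64397)=-0.03732, 0.7348×(-0.13383)=-0.09834.
Sum = -0.44348, so H' = 0.443.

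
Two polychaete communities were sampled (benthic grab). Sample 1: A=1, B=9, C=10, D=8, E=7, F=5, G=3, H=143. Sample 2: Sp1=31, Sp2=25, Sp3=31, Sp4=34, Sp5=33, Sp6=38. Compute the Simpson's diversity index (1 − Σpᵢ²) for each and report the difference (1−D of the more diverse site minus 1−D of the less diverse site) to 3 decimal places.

0.431

Sample 1: N=186, proportions 0.00538, 0.04839, 0.05376, 0.04301, 0.03763, 0.02688, 0.01613, 0.76882, giving 1−D = 0.39941 (working shown to 5 dp, full precision carried).
Sample 2: N=192, proportions 0.16146, 0.13021, 0.16146, 0.17708, 0.17188, 0.19792, giving 1−D = 0.83084.
Difference = |0.39941 − 0.83084| = 0.43143, i.e. 0.431 to 3 decimal places.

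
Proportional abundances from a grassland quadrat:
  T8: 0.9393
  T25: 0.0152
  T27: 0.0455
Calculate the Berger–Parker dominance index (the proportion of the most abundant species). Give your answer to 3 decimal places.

0.939

The largest proportion is 0.9393, i.e. d = 0.939 to 3 decimal places.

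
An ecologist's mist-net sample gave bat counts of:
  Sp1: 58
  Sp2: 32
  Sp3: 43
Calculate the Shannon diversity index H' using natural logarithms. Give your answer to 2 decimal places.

1.07

Total N = 58+32+43 = 133, so the proportions are 0.4361, 0.2406, 0.3233 (working shown to 4 dp, full precision carried).
Each pᵢ ln pᵢ term: 0.4361×(-0.8299)=-0.3619, 0.2406×(-1.4246)=-0.3428, 0.3233×(-1.1291)=-0.3651.
Sum = -1.0697, so H' = 1.07.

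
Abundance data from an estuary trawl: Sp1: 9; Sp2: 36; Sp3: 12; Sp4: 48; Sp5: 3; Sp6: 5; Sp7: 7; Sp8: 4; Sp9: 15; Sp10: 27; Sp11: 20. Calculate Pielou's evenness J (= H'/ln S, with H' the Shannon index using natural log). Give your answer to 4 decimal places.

Total N = 9+36+12+48+3+5+7+4+15+27+20 = 186, so the proportions are 0.048387, 0.193548, 0.064516, 0.258065, 0.016129, 0.026882, 0.037634, 0.021505, 0.080645, 0.145161, 0.107527 (working shown to 6 dp, full precision carried).
H' = −Σ pᵢ ln pᵢ = −((-0.146541) + (-0.317851) + (-0.176828) + (-0.349560) + (-0.066567) + (-0.097213) + (-0.123435) + (-0.082569) + (-0.203040) + (-0.280148) + (-0.239786)) = 2.083538.
With S = 11 species, ln S = 2.397895, so J = 2.083538/2.397895 = 0.868903, i.e. 0.8689 to 4 decimal places.

0.8689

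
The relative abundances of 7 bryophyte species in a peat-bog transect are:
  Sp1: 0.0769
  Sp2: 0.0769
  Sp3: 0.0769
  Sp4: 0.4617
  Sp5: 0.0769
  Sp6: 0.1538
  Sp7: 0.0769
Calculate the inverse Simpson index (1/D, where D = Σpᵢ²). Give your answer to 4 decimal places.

D = 0.0769² + 0.0769² + 0.0769² + 0.4617² + 0.0769² + 0.1538² + 0.0769² = 0.00591361 + 0.00591361 + 0.00591361 + 0.21316689 + 0.00591361 + 0.02365444 + 0.00591361 = 0.26638938 (working shown to 8 dp, full precision carried).
So 1/D = 3.753903, i.e. 3.7539 to 4 decimal places.

3.7539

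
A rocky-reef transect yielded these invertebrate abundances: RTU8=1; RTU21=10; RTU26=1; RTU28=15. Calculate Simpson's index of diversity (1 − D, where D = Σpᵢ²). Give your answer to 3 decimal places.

Total N = 1+10+1+15 = 27, so the proportions are 0.03704, 0.37037, 0.03704, 0.55556 (working shown to 5 dp, full precision carried).
D = 0.03704² + 0.37037² + 0.03704² + 0.55556² = 0.00137 + 0.13717 + 0.00137 + 0.30864 = 0.44856.
So 1 − D = 0.55144, i.e. 0.551 to 3 decimal places.

0.551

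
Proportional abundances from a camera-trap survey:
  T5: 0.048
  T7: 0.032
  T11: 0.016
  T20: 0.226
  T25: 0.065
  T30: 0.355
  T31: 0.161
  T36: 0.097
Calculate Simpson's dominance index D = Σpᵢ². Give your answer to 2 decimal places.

D = 0.048² + 0.032² + 0.016² + 0.226² + 0.065² + 0.355² + 0.161² + 0.097² = 0.0023 + 0.0010 + 0.0003 + 0.0511 + 0.0042 + 0.1260 + 0.0259 + 0.0094 = 0.2202 (working shown to 4 dp, full precision carried).
To 2 decimal places, D = 0.22.

0.22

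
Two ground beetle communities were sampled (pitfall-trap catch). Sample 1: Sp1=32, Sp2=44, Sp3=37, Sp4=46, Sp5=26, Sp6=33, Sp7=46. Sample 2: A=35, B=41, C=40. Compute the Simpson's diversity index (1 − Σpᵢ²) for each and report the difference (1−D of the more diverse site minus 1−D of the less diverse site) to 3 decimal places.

Sample 1: N=264, proportions 0.12121, 0.16667, 0.14015, 0.17424, 0.09848, 0.125, 0.17424, giving 1−D = 0.85184 (working shown to 5 dp, full precision carried).
Sample 2: N=116, proportions 0.30172, 0.35345, 0.34483, giving 1−D = 0.66513.
Difference = |0.85184 − 0.66513| = 0.18671, i.e. 0.187 to 3 decimal places.

0.187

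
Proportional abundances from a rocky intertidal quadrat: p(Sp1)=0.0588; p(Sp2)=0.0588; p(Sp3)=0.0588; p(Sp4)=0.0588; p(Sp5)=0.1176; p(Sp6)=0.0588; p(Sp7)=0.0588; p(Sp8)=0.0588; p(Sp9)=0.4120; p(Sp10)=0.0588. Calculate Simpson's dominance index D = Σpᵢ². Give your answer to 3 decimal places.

D = 0.0588² + 0.0588² + 0.0588² + 0.0588² + 0.1176² + 0.0588² + 0.0588² + 0.0588² + 0.412² + 0.0588² = 0.00346 + 0.00346 + 0.00346 + 0.00346 + 0.01383 + 0.00346 + 0.00346 + 0.00346 + 0.16974 + 0.00346 = 0.21123 (working shown to 5 dp, full precision carried).
To 3 decimal places, D = 0.211.

0.211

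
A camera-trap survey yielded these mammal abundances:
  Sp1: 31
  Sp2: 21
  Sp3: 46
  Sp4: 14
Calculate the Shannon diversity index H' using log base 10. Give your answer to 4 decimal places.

0.5623

Total N = 31+21+46+14 = 112, so the proportions are 0.276786, 0.1875, 0.410714, 0.125 (working shown to 6 dp, full precision carried).
Each pᵢ log₁₀ pᵢ term: 0.276786×(-0.557856)=-0.154407, 0.1875×(-0.726999)=-0.136312, 0.410714×(-0.386460)=-0.158725, 0.125×(-0.903090)=-0.112886.
Sum = -0.562330, so H' = 0.5623.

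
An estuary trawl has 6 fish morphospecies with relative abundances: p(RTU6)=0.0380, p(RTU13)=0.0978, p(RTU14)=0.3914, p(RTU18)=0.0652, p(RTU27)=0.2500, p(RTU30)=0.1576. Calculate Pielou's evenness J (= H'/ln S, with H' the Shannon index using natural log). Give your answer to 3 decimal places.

H' = −Σ pᵢ ln pᵢ = −((-0.12427) + (-0.22737) + (-0.36714) + (-0.17802) + (-0.34657) + (-0.29120)) = 1.53456 (working shown to 5 dp, full precision carried).
With S = 6 species, ln S = 1.79176, so J = 1.53456/1.79176 = 0.85646, i.e. 0.856 to 3 decimal places.

0.856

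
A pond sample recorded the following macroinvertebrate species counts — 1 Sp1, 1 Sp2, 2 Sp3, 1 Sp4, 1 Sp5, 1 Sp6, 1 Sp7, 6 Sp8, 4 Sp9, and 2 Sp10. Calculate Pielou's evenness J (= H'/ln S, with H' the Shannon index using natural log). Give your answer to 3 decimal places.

0.887

Total N = 1+1+2+1+1+1+1+6+4+2 = 20, so the proportions are 0.05, 0.05, 0.1, 0.05, 0.05, 0.05, 0.05, 0.3, 0.2, 0.1 (working shown to 5 dp, full precision carried).
H' = −Σ pᵢ ln pᵢ = −((-0.14979) + (-0.14979) + (-0.23026) + (-0.14979) + (-0.14979) + (-0.14979) + (-0.14979) + (-0.36119) + (-0.32189) + (-0.23026)) = 2.04232.
With S = 10 species, ln S = 2.30259, so J = 2.04232/2.30259 = 0.88697, i.e. 0.887 to 3 decimal places.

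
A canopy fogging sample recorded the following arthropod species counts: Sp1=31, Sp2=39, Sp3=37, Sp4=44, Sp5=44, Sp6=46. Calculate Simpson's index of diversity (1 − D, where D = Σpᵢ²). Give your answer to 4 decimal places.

0.8306

Total N = 31+39+37+44+44+46 = 241, so the proportions are 0.128631, 0.161826, 0.153527, 0.182573, 0.182573, 0.190871 (working shown to 6 dp, full precision carried).
D = 0.128631² + 0.161826² + 0.153527² + 0.182573² + 0.182573² + 0.190871² = 0.016546 + 0.026188 + 0.023571 + 0.033333 + 0.033333 + 0.036432 = 0.169401.
So 1 − D = 0.830599, i.e. 0.8306 to 4 decimal places.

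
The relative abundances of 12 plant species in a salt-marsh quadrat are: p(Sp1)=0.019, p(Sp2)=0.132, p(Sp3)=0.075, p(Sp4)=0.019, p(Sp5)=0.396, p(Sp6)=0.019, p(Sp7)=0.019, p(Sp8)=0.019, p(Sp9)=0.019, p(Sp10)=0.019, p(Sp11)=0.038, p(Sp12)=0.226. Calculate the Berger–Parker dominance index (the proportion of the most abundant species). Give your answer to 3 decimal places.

0.396

The largest proportion is 0.396, i.e. d = 0.396 to 3 decimal places.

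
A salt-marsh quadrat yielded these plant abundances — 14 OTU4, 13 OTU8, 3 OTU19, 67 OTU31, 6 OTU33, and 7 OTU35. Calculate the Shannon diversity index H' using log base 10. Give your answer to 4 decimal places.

Total N = 14+13+3+67+6+7 = 110, so the proportions are 0.127273, 0.118182, 0.027273, 0.609091, 0.054545, 0.063636 (working shown to 6 dp, full precision carried).
Each pᵢ log₁₀ pᵢ term: 0.127273×(-0.895265)=-0.113943, 0.118182×(-0.927449)=-0.109608, 0.027273×(-1.564271)=-0.042662, 0.609091×(-0.215318)=-0.131148, 0.054545×(-1.263241)=-0.068904, 0.063636×(-1.196295)=-0.076128.
Sum = -0.542392, so H' = 0.5424.

0.5424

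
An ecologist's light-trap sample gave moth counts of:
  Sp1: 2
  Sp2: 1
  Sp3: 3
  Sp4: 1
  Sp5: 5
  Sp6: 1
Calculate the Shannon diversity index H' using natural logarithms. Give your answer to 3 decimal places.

1.586

Total N = 2+1+3+1+5+1 = 13, so the proportions are 0.15385, 0.07692, 0.23077, 0.07692, 0.38462, 0.07692 (working shown to 5 dp, full precision carried).
Each pᵢ ln pᵢ term: 0.15385×(-1.87180)=-0.28797, 0.07692×(-2.56495)=-0.19730, 0.23077×(-1.46634)=-0.33839, 0.07692×(-2.56495)=-0.19730, 0.38462×(-0.95551)=-0.36750, 0.07692×(-2.56495)=-0.19730.
Sum = -1.58577, so H' = 1.586.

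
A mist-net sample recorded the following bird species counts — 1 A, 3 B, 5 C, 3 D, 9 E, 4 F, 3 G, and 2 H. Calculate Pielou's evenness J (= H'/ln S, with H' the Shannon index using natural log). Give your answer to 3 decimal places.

Total N = 1+3+5+3+9+4+3+2 = 30, so the proportions are 0.03333, 0.1, 0.16667, 0.1, 0.3, 0.13333, 0.1, 0.06667 (working shown to 5 dp, full precision carried).
H' = −Σ pᵢ ln pᵢ = −((-0.11337) + (-0.23026) + (-0.29863) + (-0.23026) + (-0.36119) + (-0.26865) + (-0.23026) + (-0.18054)) = 1.91316.
With S = 8 species, ln S = 2.07944, so J = 1.91316/2.07944 = 0.92003, i.e. 0.920 to 3 decimal places.

0.920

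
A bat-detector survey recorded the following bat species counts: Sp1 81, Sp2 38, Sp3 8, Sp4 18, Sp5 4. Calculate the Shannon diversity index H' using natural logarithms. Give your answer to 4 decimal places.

Total N = 81+38+8+18+4 = 149, so the proportions are 0.543624, 0.255034, 0.053691, 0.120805, 0.026846 (working shown to 6 dp, full precision carried).
Each pᵢ ln pᵢ term: 0.543624×(-0.609497)=-0.331337, 0.255034×(-1.366360)=-0.348468, 0.053691×(-2.924505)=-0.157020, 0.120805×(-2.113575)=-0.255331, 0.026846×(-3.617652)=-0.097118.
Sum = -1.189275, so H' = 1.1893.

1.1893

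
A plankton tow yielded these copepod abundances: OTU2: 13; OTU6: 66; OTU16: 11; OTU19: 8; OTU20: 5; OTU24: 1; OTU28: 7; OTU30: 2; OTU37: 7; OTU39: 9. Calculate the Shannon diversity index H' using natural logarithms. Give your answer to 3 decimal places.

Total N = 13+66+11+8+5+1+7+2+7+9 = 129, so the proportions are 0.10078, 0.51163, 0.08527, 0.06202, 0.03876, 0.00775, 0.05426, 0.0155, 0.05426, 0.06977 (working shown to 5 dp, full precision carried).
Each pᵢ ln pᵢ term: 0.10078×(-2.29486)=-0.23127, 0.51163×(-0.67016)=-0.34287, 0.08527×(-2.46192)=-0.20993, 0.06202×(-2.78037)=-0.17243, 0.03876×(-3.25037)=-0.12598, 0.00775×(-4.85981)=-0.03767, 0.05426×(-2.91390)=-0.15812, 0.0155×(-4.16667)=-0.06460, 0.05426×(-2.91390)=-0.15812, 0.06977×(-2.66259)=-0.18576.
Sum = -1.68675, so H' = 1.687.

1.687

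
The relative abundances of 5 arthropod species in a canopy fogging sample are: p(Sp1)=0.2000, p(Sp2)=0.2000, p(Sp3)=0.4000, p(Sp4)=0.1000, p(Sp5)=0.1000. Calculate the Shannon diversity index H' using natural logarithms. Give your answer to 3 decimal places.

1.471

Each pᵢ ln pᵢ term (working shown to 5 dp, full precision carried): 0.2×(-1.60944)=-0.32189, 0.2×(-1.60944)=-0.32189, 0.4×(-0.91629)=-0.36652, 0.1×(-2.30259)=-0.23026, 0.1×(-2.30259)=-0.23026.
Sum = -1.47081, so H' = 1.471.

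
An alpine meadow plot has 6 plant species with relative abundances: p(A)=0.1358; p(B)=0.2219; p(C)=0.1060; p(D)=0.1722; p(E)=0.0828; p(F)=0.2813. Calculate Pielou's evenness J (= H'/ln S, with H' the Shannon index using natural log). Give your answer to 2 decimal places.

H' = −Σ pᵢ ln pᵢ = −((-0.2711) + (-0.3341) + (-0.2379) + (-0.3029) + (-0.2063) + (-0.3568)) = 1.7091 (working shown to 4 dp, full precision carried).
With S = 6 species, ln S = 1.7918, so J = 1.7091/1.7918 = 0.9539, i.e. 0.95 to 2 decimal places.

0.95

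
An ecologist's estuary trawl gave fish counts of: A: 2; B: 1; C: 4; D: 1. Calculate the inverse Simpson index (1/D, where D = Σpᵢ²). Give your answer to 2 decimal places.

2.91

Total N = 2+1+4+1 = 8, so the proportions are 0.25, 0.125, 0.5, 0.125 (working shown to 5 dp, full precision carried).
D = 0.25² + 0.125² + 0.5² + 0.125² = 0.06250 + 0.01562 + 0.25000 + 0.01562 = 0.34375.
So 1/D = 2.9091, i.e. 2.91 to 2 decimal places.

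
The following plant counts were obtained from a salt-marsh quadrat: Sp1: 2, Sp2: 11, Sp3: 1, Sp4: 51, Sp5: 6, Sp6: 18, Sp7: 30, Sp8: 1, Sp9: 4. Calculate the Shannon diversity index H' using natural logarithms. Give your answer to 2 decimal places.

Total N = 2+11+1+51+6+18+30+1+4 = 124, so the proportions are 0.0161, 0.0887, 0.0081, 0.4113, 0.0484, 0.1452, 0.2419, 0.0081, 0.0323 (working shown to 4 dp, full precision carried).
Each pᵢ ln pᵢ term: 0.0161×(-4.1271)=-0.0666, 0.0887×(-2.4224)=-0.2149, 0.0081×(-4.8203)=-0.0389, 0.4113×(-0.8885)=-0.3654, 0.0484×(-3.0285)=-0.1465, 0.1452×(-1.9299)=-0.2801, 0.2419×(-1.4191)=-0.3433, 0.0081×(-4.8203)=-0.0389, 0.0323×(-3.4340)=-0.1108.
Sum = -1.6054, so H' = 1.61.

1.61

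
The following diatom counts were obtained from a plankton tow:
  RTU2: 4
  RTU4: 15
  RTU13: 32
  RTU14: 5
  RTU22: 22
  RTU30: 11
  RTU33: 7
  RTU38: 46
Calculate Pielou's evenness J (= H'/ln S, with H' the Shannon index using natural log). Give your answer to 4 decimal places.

0.8619

Total N = 4+15+32+5+22+11+7+46 = 142, so the proportions are 0.028169, 0.105634, 0.225352, 0.035211, 0.15493, 0.077465, 0.049296, 0.323944 (working shown to 6 dp, full precision carried).
H' = −Σ pᵢ ln pᵢ = −((-0.100550) + (-0.237441) + (-0.335795) + (-0.117831) + (-0.288910) + (-0.198150) + (-0.148376) + (-0.365145)) = 1.792198.
With S = 8 species, ln S = 2.079442, so J = 1.792198/2.079442 = 0.861865, i.e. 0.8619 to 4 decimal places.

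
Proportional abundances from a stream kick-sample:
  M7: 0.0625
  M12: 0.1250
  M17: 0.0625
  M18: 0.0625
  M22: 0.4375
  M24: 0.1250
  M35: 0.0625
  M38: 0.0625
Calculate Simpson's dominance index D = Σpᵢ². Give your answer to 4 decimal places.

D = 0.0625² + 0.125² + 0.0625² + 0.0625² + 0.4375² + 0.125² + 0.0625² + 0.0625² = 0.003906 + 0.015625 + 0.003906 + 0.003906 + 0.191406 + 0.015625 + 0.003906 + 0.003906 = 0.242188 (working shown to 6 dp, full precision carried).
To 4 decimal places, D = 0.2422.

0.2422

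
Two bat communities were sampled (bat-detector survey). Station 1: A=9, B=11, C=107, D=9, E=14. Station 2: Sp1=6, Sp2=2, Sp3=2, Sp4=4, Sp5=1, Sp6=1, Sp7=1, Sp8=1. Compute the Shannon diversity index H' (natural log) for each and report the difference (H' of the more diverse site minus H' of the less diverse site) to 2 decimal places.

0.84

Station 1: N=150, proportions 0.06, 0.0733, 0.7133, 0.06, 0.0933, giving H' = 0.9915 (working shown to 4 dp, full precision carried).
Station 2: N=18, proportions 0.3333, 0.1111, 0.1111, 0.2222, 0.0556, 0.0556, 0.0556, 0.0556, giving H' = 1.8310.
Difference = |0.9915 − 1.8310| = 0.8395, i.e. 0.84 to 2 decimal places.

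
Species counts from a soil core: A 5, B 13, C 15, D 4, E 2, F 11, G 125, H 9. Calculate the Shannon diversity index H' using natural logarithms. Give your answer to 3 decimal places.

1.201

Total N = 5+13+15+4+2+11+125+9 = 184, so the proportions are 0.02717, 0.07065, 0.08152, 0.02174, 0.01087, 0.05978, 0.67935, 0.04891 (working shown to 5 dp, full precision carried).
Each pᵢ ln pᵢ term: 0.02717×(-3.60550)=-0.09798, 0.07065×(-2.64999)=-0.18723, 0.08152×(-2.50689)=-0.20437, 0.02174×(-3.82864)=-0.08323, 0.01087×(-4.52179)=-0.04915, 0.05978×(-2.81704)=-0.16841, 0.67935×(-0.38662)=-0.26265, 0.04891×(-3.01771)=-0.14761.
Sum = -1.20062, so H' = 1.201.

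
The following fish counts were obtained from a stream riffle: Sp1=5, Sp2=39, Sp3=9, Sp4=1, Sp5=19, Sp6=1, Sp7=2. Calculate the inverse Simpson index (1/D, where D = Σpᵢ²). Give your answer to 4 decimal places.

2.8967

Total N = 5+39+9+1+19+1+2 = 76, so the proportions are 0.0657895, 0.5131579, 0.1184211, 0.0131579, 0.25, 0.0131579, 0.0263158 (working shown to 7 dp, full precision carried).
D = 0.0657895² + 0.5131579² + 0.1184211² + 0.0131579² + 0.25² + 0.0131579² + 0.0263158² = 0.0043283 + 0.2633310 + 0.0140235 + 0.0001731 + 0.0625000 + 0.0001731 + 0.0006925 = 0.3452216.
So 1/D = 2.896690, i.e. 2.8967 to 4 decimal places.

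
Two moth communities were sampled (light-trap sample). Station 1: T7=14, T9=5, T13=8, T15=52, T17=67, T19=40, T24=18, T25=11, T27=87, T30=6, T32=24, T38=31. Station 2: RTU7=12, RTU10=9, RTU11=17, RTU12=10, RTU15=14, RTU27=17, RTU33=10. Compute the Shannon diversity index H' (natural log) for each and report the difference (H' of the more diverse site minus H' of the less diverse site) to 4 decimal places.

Station 1: N=363, proportions 0.038567, 0.013774, 0.022039, 0.143251, 0.184573, 0.110193, 0.049587, 0.030303, 0.239669, 0.016529, 0.066116, 0.085399, giving H' = 2.156720 (working shown to 6 dp, full precision carried).
Station 2: N=89, proportions 0.134831, 0.101124, 0.191011, 0.11236, 0.157303, 0.191011, 0.11236, giving H' = 1.916483.
Difference = |2.156720 − 1.916483| = 0.240237, i.e. 0.2402 to 4 decimal places.

0.2402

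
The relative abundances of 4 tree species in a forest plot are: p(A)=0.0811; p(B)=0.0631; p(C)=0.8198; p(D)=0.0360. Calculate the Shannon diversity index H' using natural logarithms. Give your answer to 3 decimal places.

0.661

Each pᵢ ln pᵢ term (working shown to 5 dp, full precision carried): 0.0811×(-2.51207)=-0.20373, 0.0631×(-2.76303)=-0.17435, 0.8198×(-0.19869)=-0.16289, 0.036×(-3.32424)=-0.11967.
Sum = -0.66064, so H' = 0.661.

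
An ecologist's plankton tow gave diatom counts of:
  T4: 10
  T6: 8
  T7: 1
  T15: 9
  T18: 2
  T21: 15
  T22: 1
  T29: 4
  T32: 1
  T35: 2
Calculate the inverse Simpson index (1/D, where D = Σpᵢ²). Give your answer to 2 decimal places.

5.65

Total N = 10+8+1+9+2+15+1+4+1+2 = 53, so the proportions are 0.188679, 0.150943, 0.018868, 0.169811, 0.037736, 0.283019, 0.018868, 0.075472, 0.018868, 0.037736 (working shown to 6 dp, full precision carried).
D = 0.188679² + 0.150943² + 0.018868² + 0.169811² + 0.037736² + 0.283019² + 0.018868² + 0.075472² + 0.018868² + 0.037736² = 0.035600 + 0.022784 + 0.000356 + 0.028836 + 0.001424 + 0.080100 + 0.000356 + 0.005696 + 0.000356 + 0.001424 = 0.176931.
So 1/D = 5.6519, i.e. 5.65 to 2 decimal places.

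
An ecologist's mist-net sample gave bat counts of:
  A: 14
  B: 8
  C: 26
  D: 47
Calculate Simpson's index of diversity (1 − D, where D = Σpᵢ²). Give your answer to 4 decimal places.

0.6515

Total N = 14+8+26+47 = 95, so the proportions are 0.147368, 0.084211, 0.273684, 0.494737 (working shown to 6 dp, full precision carried).
D = 0.147368² + 0.084211² + 0.273684² + 0.494737² = 0.021717 + 0.007091 + 0.074903 + 0.244765 = 0.348476.
So 1 − D = 0.651524, i.e. 0.6515 to 4 decimal places.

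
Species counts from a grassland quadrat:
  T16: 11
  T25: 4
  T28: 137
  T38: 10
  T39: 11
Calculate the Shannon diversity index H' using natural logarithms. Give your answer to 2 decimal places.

0.79

Total N = 11+4+137+10+11 = 173, so the proportions are 0.0636, 0.0231, 0.7919, 0.0578, 0.0636 (working shown to 4 dp, full precision carried).
Each pᵢ ln pᵢ term: 0.0636×(-2.7554)=-0.1752, 0.0231×(-3.7670)=-0.0871, 0.7919×(-0.2333)=-0.1848, 0.0578×(-2.8507)=-0.1648, 0.0636×(-2.7554)=-0.1752.
Sum = -0.7870, so H' = 0.79.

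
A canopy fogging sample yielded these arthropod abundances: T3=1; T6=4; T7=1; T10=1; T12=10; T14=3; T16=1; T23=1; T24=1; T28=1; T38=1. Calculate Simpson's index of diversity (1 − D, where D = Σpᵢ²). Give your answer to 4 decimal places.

0.7872

Total N = 1+4+1+1+10+3+1+1+1+1+1 = 25, so the proportions are 0.04, 0.16, 0.04, 0.04, 0.4, 0.12, 0.04, 0.04, 0.04, 0.04, 0.04 (working shown to 6 dp, full precision carried).
D = 0.04² + 0.16² + 0.04² + 0.04² + 0.4² + 0.12² + 0.04² + 0.04² + 0.04² + 0.04² + 0.04² = 0.001600 + 0.025600 + 0.001600 + 0.001600 + 0.160000 + 0.014400 + 0.001600 + 0.001600 + 0.001600 + 0.001600 + 0.001600 = 0.212800.
So 1 − D = 0.787200, i.e. 0.7872 to 4 decimal places.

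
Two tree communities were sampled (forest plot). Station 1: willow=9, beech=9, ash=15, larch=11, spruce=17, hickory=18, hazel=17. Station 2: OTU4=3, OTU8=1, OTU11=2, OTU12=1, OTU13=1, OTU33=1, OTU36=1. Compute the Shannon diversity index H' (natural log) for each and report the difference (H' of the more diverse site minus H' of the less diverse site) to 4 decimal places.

0.0747

Station 1: N=96, proportions 0.09375, 0.09375, 0.15625, 0.1145833, 0.1770833, 0.1875, 0.1770833, giving H' = 1.9091025 (working shown to 7 dp, full precision carried).
Station 2: N=10, proportions 0.3, 0.1, 0.2, 0.1, 0.1, 0.1, 0.1, giving H' = 1.8343720.
Difference = |1.9091025 − 1.8343720| = 0.0747305, i.e. 0.0747 to 4 decimal places.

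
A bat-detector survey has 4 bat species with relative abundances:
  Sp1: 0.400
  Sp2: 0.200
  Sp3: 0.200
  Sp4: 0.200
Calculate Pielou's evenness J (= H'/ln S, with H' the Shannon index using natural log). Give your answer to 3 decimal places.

H' = −Σ pᵢ ln pᵢ = −((-0.36652) + (-0.32189) + (-0.32189) + (-0.32189)) = 1.33218 (working shown to 5 dp, full precision carried).
With S = 4 species, ln S = 1.38629, so J = 1.33218/1.38629 = 0.96096, i.e. 0.961 to 3 decimal places.

0.961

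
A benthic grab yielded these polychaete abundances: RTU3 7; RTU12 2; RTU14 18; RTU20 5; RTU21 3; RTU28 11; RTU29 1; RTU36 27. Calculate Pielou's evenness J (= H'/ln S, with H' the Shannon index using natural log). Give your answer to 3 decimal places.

0.811

Total N = 7+2+18+5+3+11+1+27 = 74, so the proportions are 0.09459, 0.02703, 0.24324, 0.06757, 0.04054, 0.14865, 0.01351, 0.36486 (working shown to 5 dp, full precision carried).
H' = −Σ pᵢ ln pᵢ = −((-0.22307) + (-0.09759) + (-0.34387) + (-0.18207) + (-0.12995) + (-0.28335) + (-0.05816) + (-0.36787)) = 1.68593.
With S = 8 species, ln S = 2.07944, so J = 1.68593/2.07944 = 0.81076, i.e. 0.811 to 3 decimal places.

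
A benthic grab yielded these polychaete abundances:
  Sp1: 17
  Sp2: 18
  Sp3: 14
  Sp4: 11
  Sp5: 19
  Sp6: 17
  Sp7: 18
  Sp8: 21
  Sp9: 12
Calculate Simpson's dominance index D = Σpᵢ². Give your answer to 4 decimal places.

Total N = 17+18+14+11+19+17+18+21+12 = 147, so the proportions are 0.115646, 0.122449, 0.095238, 0.07483, 0.129252, 0.115646, 0.122449, 0.142857, 0.081633 (working shown to 6 dp, full precision carried).
D = 0.115646² + 0.122449² + 0.095238² + 0.07483² + 0.129252² + 0.115646² + 0.122449² + 0.142857² + 0.081633² = 0.013374 + 0.014994 + 0.009070 + 0.005600 + 0.016706 + 0.013374 + 0.014994 + 0.020408 + 0.006664 = 0.115183.
To 4 decimal places, D = 0.1152.

0.1152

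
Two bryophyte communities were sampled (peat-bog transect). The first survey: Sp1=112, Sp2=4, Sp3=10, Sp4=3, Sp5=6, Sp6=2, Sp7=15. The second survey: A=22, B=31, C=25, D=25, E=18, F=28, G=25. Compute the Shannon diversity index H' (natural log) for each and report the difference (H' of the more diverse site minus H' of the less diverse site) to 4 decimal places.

0.9434

The first survey: N=152, proportions 0.736842, 0.026316, 0.065789, 0.019737, 0.039474, 0.013158, 0.098684, giving H' = 0.990352 (working shown to 6 dp, full precision carried).
The second survey: N=174, proportions 0.126437, 0.178161, 0.143678, 0.143678, 0.103448, 0.16092, 0.143678, giving H' = 1.933764.
Difference = |0.990352 − 1.933764| = 0.943412, i.e. 0.9434 to 4 decimal places.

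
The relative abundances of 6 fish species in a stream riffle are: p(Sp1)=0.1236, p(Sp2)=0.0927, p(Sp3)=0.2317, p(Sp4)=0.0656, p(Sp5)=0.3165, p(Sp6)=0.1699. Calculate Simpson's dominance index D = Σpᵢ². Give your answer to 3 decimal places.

0.211

D = 0.1236² + 0.0927² + 0.2317² + 0.0656² + 0.3165² + 0.1699² = 0.01528 + 0.00859 + 0.05368 + 0.00430 + 0.10017 + 0.02887 = 0.21090 (working shown to 5 dp, full precision carried).
To 3 decimal places, D = 0.211.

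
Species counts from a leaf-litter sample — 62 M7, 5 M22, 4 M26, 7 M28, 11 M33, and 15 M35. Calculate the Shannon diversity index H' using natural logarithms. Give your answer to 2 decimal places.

1.28

Total N = 62+5+4+7+11+15 = 104, so the proportions are 0.5962, 0.0481, 0.0385, 0.0673, 0.1058, 0.1442 (working shown to 4 dp, full precision carried).
Each pᵢ ln pᵢ term: 0.5962×(-0.5173)=-0.3084, 0.0481×(-3.0350)=-0.1459, 0.0385×(-3.2581)=-0.1253, 0.0673×(-2.6985)=-0.1816, 0.1058×(-2.2465)=-0.2376, 0.1442×(-1.9363)=-0.2793.
Sum = -1.2781, so H' = 1.28.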